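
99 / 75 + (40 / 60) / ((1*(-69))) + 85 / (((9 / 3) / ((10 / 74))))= 5.14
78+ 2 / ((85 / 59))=6748 / 85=79.39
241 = 241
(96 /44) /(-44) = -6 /121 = -0.05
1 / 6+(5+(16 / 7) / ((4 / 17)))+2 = 16.88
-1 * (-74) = 74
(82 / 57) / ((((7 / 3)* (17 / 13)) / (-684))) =-38376 / 119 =-322.49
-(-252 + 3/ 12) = 251.75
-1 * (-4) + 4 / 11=48 / 11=4.36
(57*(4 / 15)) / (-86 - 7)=-76 / 465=-0.16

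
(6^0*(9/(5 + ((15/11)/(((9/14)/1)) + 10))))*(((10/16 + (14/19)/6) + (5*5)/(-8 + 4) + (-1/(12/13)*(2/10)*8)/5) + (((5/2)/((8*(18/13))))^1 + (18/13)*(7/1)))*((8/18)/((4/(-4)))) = -79602193/83733000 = -0.95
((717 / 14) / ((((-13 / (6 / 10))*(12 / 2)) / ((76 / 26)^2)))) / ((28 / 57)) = -14753709 / 2153060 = -6.85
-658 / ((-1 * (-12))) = -329 / 6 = -54.83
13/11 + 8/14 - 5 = -250/77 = -3.25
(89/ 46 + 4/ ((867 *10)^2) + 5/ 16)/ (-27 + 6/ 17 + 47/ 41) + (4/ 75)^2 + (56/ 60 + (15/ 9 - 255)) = -45639234575798219/ 180759980340000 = -252.49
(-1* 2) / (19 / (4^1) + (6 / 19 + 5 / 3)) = -456 / 1535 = -0.30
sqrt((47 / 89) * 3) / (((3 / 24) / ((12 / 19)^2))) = 1152 * sqrt(12549) / 32129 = 4.02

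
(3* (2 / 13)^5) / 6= 16 / 371293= 0.00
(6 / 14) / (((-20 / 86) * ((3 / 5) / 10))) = -215 / 7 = -30.71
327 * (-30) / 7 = -9810 / 7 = -1401.43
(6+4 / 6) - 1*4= 8 / 3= 2.67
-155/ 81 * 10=-1550/ 81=-19.14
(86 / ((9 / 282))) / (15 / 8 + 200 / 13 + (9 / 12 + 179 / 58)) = 24381344 / 190875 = 127.73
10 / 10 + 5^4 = 626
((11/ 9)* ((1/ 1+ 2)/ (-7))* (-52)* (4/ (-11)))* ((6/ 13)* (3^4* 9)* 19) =-443232/ 7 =-63318.86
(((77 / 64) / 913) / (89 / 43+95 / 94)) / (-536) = -0.00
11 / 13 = 0.85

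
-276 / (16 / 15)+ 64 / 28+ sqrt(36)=-7013 / 28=-250.46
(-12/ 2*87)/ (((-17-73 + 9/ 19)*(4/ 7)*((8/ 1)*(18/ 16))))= 551/ 486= 1.13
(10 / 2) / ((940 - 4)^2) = 5 / 876096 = 0.00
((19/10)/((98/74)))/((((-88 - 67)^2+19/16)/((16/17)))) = 89984/1601105135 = 0.00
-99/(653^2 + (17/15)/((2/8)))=-135/581473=-0.00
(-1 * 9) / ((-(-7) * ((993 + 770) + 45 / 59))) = -0.00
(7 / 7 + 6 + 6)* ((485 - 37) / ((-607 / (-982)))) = 5719168 / 607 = 9422.02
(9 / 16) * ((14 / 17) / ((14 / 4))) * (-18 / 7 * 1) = -81 / 238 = -0.34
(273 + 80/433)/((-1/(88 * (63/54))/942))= -11439965768/433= -26420244.27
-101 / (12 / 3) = -101 / 4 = -25.25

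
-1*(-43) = 43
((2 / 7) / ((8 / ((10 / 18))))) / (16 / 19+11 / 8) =190 / 21231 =0.01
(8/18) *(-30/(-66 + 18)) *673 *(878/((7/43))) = 63521105/63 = 1008271.51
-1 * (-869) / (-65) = -869 / 65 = -13.37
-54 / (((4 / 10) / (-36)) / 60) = 291600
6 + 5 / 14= 89 / 14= 6.36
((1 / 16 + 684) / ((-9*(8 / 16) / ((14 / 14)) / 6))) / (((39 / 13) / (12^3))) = -525360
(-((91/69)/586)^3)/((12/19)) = -14317849/793270613598048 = -0.00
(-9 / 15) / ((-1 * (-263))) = -3 / 1315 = -0.00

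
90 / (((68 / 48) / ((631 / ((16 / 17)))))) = 85185 / 2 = 42592.50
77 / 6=12.83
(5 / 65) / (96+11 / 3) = 3 / 3887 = 0.00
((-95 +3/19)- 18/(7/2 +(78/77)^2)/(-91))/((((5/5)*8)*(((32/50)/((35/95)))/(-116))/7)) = 22322444558225/4030048048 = 5539.00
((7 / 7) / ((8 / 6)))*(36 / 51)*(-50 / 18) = -25 / 17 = -1.47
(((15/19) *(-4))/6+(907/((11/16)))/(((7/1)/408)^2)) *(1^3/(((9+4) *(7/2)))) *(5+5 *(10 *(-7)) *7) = -224445036165780/931931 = -240838684.59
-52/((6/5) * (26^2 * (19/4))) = -10/741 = -0.01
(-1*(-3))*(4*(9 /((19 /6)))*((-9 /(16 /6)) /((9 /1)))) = -243 /19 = -12.79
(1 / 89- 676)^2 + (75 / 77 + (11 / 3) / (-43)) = 35953423316465 / 78679293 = 456961.70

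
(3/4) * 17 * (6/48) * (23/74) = 1173/2368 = 0.50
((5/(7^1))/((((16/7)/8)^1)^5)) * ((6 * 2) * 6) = 108045/4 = 27011.25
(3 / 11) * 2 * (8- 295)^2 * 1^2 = 44928.55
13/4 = 3.25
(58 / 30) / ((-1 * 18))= -29 / 270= -0.11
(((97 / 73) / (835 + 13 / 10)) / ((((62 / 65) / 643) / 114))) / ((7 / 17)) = 296.53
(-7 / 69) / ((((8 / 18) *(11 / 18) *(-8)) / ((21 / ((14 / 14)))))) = 3969 / 4048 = 0.98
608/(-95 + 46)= -608/49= -12.41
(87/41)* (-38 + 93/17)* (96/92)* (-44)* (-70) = -3556365120/16031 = -221843.00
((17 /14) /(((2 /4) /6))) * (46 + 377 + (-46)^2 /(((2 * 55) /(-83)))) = -6583998 /385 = -17101.29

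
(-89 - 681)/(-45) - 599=-5237/9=-581.89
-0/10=0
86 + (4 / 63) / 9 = 48766 / 567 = 86.01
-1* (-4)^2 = -16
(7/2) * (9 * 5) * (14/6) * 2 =735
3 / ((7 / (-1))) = -3 / 7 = -0.43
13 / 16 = 0.81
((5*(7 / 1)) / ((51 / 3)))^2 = 1225 / 289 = 4.24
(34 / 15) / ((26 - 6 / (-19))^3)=116603 / 937500000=0.00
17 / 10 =1.70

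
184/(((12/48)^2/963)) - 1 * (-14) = 2835086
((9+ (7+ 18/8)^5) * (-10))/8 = -346765865/4096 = -84659.64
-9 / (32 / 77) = -21.66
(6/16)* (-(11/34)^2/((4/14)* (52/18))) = -22869/480896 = -0.05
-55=-55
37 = 37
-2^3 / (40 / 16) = -16 / 5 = -3.20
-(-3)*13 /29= 39 /29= 1.34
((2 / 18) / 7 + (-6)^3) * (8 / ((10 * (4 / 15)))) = -13607 / 21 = -647.95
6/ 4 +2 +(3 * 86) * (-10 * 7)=-36113/ 2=-18056.50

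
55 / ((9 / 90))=550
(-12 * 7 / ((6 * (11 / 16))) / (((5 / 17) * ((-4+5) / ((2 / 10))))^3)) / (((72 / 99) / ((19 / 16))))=-653429 / 62500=-10.45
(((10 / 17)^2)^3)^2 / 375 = 8000000000 / 1747866711689283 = 0.00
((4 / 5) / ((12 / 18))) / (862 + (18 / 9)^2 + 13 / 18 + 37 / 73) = 7884 / 5697695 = 0.00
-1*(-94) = 94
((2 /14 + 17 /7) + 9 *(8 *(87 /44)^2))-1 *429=-245523 /1694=-144.94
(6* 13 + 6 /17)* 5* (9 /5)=11988 /17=705.18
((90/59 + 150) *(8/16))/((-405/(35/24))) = -5215/19116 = -0.27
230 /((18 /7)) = 89.44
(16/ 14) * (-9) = -72/ 7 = -10.29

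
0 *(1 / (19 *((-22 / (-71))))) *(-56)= 0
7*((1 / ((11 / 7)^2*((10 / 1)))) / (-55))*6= -1029 / 33275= -0.03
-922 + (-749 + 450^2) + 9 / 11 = 2209128 / 11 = 200829.82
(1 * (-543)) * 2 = -1086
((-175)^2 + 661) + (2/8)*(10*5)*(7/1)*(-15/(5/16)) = 27086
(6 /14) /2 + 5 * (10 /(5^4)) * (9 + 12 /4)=411 /350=1.17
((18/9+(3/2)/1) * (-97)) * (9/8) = -381.94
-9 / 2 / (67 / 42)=-2.82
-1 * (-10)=10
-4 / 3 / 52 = -0.03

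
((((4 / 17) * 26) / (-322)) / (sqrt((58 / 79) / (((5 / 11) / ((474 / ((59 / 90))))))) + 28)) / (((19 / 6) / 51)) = 27612 / 1237147 - 702 * sqrt(112926) / 8660029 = -0.00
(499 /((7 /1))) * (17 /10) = 8483 /70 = 121.19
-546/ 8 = -273/ 4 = -68.25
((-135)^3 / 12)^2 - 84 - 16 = 672605014025 / 16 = 42037813376.56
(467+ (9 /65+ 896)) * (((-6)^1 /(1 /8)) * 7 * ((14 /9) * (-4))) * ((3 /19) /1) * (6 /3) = 1111448576 /1235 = 899958.36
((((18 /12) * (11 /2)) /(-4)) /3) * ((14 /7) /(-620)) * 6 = 33 /2480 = 0.01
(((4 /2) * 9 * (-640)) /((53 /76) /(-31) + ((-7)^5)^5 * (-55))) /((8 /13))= -44104320 /173775671736056571846571007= -0.00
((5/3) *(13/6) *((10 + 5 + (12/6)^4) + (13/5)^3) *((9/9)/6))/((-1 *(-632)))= 3289/71100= 0.05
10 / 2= 5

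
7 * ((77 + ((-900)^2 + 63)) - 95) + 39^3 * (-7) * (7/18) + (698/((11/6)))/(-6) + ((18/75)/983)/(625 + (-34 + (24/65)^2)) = 5508772.05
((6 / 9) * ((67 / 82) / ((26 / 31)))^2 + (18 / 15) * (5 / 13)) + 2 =21097033 / 6818136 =3.09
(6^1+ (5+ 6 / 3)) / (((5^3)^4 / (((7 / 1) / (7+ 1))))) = 91 / 1953125000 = 0.00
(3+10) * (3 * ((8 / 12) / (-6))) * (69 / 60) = -299 / 60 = -4.98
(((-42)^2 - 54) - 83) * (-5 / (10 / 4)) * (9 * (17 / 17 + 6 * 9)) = -1610730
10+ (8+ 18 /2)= 27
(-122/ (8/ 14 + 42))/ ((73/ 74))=-31598/ 10877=-2.91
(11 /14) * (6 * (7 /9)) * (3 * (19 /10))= 209 /10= 20.90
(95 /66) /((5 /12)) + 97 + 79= 1974 /11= 179.45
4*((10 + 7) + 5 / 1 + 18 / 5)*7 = 3584 / 5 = 716.80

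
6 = 6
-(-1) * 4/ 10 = 2/ 5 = 0.40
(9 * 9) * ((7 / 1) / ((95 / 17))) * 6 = 57834 / 95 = 608.78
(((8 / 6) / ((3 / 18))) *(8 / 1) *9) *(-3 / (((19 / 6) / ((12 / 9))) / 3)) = -41472 / 19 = -2182.74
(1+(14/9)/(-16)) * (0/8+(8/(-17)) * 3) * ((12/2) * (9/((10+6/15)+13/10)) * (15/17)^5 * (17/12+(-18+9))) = 23.86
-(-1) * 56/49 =1.14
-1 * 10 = -10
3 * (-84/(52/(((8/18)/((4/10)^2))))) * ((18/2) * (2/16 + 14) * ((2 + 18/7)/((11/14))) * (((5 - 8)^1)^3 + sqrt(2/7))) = 38442600/143 - 203400 * sqrt(14)/143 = 263507.32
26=26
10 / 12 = 5 / 6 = 0.83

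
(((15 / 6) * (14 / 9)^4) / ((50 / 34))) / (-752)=-40817 / 3083670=-0.01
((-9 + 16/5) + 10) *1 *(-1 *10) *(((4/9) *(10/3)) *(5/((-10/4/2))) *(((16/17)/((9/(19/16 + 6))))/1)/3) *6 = 515200/1377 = 374.15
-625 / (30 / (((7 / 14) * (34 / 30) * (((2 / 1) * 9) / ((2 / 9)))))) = -3825 / 4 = -956.25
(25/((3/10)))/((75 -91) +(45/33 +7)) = -10.91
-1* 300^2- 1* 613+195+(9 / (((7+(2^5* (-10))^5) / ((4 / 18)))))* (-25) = -303392463256967024 / 3355443199993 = -90418.00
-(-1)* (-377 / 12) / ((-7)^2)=-0.64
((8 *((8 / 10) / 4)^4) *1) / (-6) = -4 / 1875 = -0.00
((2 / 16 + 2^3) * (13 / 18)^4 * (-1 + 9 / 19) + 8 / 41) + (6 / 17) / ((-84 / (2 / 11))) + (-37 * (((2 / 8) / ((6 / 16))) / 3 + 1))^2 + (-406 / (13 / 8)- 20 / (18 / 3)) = 9968779640908939 / 5566349460672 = 1790.90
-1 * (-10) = 10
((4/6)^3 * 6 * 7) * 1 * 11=1232/9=136.89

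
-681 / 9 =-227 / 3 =-75.67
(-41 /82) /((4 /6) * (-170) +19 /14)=21 /4703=0.00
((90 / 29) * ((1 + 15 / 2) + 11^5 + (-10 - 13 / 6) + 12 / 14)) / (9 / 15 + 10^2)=507301800 / 102109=4968.24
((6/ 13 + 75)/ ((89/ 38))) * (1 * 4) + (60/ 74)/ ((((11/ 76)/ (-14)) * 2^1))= 42222864/ 470899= 89.66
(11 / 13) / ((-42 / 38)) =-209 / 273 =-0.77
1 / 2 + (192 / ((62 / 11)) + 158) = 11939 / 62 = 192.56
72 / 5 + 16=152 / 5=30.40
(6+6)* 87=1044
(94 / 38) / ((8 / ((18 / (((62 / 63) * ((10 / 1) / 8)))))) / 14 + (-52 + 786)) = 186543 / 55354619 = 0.00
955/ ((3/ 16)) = 15280/ 3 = 5093.33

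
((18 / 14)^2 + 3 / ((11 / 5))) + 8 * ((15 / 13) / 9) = 4.04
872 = 872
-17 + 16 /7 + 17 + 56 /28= 30 /7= 4.29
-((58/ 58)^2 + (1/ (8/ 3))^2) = -73/ 64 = -1.14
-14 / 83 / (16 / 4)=-7 / 166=-0.04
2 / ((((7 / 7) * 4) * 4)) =1 / 8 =0.12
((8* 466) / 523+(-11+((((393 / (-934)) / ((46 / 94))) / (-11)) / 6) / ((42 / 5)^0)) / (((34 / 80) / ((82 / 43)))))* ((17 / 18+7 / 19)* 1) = -427643012026474 / 7724183417973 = -55.36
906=906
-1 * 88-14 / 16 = -711 / 8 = -88.88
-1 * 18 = -18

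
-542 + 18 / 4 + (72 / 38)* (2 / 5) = -101981 / 190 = -536.74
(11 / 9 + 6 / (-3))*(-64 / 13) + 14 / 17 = 9254 / 1989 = 4.65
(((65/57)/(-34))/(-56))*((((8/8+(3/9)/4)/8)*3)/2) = 845/6945792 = 0.00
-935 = -935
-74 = -74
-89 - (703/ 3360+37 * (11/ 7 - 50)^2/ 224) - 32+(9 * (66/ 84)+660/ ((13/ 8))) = -102073613/ 1070160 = -95.38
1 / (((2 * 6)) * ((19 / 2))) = 1 / 114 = 0.01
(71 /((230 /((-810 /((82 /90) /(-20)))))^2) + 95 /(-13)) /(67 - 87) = -981023190269 /46240948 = -21215.46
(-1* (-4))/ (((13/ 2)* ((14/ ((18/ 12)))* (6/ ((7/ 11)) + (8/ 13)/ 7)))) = 0.01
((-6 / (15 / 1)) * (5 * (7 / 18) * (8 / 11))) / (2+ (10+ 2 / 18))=-56 / 1199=-0.05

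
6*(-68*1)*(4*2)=-3264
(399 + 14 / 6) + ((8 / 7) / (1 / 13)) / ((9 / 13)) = 26636 / 63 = 422.79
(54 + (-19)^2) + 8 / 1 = 423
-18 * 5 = -90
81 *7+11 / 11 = 568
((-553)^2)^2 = 93519144481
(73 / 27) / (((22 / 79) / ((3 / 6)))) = 5767 / 1188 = 4.85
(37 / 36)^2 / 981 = 1369 / 1271376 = 0.00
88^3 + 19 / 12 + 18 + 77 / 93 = 84505059 / 124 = 681492.41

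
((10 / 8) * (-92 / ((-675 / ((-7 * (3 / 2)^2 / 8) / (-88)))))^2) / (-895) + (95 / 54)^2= 500409533900399 / 161683568640000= 3.09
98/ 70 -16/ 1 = -73/ 5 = -14.60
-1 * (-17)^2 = -289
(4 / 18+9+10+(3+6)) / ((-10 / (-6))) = 254 / 15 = 16.93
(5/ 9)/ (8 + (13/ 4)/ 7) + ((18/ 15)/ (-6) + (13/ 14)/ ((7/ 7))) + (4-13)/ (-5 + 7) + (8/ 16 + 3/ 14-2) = -372641/ 74655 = -4.99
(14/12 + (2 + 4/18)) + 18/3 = 169/18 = 9.39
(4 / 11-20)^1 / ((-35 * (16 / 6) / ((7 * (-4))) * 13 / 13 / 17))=-5508 / 55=-100.15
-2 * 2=-4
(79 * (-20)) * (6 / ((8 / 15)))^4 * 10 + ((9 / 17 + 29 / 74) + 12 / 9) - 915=-15282366880841 / 60384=-253086361.96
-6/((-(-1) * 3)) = -2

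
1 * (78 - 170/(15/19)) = -412/3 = -137.33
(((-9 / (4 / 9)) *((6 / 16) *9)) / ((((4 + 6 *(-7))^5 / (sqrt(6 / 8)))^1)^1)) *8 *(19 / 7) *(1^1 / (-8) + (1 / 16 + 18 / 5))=618921 *sqrt(3) / 18682818560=0.00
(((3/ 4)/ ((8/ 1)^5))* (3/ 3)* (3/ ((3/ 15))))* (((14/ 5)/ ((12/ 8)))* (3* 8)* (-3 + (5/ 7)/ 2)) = -333/ 8192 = -0.04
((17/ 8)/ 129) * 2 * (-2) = -17/ 258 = -0.07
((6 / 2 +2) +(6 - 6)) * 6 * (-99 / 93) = -990 / 31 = -31.94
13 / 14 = 0.93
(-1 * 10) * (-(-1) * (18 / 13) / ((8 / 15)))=-675 / 26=-25.96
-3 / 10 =-0.30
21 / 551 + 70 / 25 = 2.84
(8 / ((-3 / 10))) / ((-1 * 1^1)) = 80 / 3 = 26.67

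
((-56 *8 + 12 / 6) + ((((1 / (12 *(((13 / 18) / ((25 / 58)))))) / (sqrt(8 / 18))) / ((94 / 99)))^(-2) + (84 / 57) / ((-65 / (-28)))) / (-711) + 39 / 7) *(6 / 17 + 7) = -268782496953947539 / 82954304748315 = -3240.13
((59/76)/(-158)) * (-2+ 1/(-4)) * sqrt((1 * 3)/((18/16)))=177 * sqrt(6)/24016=0.02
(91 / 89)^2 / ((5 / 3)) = 24843 / 39605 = 0.63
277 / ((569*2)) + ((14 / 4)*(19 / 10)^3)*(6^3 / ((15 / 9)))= 1106522141 / 355625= 3111.49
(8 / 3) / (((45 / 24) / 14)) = 19.91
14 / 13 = 1.08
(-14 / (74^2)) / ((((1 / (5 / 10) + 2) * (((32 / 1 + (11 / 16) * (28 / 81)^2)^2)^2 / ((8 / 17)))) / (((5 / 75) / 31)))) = -4323713773987629 / 7081384778819918335461423715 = -0.00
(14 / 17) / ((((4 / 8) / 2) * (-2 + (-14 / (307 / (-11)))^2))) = -2638972 / 1400647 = -1.88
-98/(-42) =7/3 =2.33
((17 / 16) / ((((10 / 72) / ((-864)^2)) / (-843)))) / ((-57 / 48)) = 385129230336 / 95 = 4053991898.27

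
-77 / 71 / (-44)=7 / 284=0.02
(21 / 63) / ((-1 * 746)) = -1 / 2238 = -0.00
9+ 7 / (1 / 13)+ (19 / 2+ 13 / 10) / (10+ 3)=6554 / 65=100.83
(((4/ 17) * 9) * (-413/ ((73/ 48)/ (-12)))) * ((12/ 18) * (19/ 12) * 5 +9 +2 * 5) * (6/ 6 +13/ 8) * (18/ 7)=1403420256/ 1241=1130878.53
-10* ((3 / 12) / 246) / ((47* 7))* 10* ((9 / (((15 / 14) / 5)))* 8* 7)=-1400 / 1927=-0.73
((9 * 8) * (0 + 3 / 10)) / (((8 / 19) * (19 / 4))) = 54 / 5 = 10.80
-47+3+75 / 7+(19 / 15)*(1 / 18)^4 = -33.29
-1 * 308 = -308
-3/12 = -1/4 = -0.25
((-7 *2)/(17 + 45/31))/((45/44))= -434/585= -0.74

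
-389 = -389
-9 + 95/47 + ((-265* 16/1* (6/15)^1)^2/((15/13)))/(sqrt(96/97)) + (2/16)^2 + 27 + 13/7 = 461001/21056 + 4674176* sqrt(582)/45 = 2505865.95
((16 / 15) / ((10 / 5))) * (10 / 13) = 16 / 39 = 0.41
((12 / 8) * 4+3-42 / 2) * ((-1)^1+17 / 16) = -3 / 4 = -0.75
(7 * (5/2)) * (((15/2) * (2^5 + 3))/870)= 1225/232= 5.28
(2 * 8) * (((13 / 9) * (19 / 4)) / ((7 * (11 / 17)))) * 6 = 33592 / 231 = 145.42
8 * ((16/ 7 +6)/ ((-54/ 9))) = -232/ 21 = -11.05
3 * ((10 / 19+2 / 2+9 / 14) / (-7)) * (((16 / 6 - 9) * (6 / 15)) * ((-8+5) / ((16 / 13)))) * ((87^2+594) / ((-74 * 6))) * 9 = 551075967 / 580160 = 949.87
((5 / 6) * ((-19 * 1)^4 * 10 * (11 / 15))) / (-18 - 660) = -7167655 / 6102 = -1174.64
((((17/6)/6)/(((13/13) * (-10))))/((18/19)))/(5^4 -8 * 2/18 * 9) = -323/3998160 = -0.00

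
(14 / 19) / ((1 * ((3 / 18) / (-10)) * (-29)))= 840 / 551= 1.52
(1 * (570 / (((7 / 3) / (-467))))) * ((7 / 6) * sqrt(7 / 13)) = -133095 * sqrt(91) / 13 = -97665.03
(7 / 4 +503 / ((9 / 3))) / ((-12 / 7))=-14231 / 144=-98.83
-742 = -742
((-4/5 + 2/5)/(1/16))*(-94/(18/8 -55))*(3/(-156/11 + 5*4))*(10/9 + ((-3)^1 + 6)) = -76516/3165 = -24.18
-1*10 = -10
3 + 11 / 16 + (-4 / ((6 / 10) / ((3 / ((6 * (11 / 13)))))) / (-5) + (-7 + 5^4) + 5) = 331307 / 528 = 627.48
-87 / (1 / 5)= -435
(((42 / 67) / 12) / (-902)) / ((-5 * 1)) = 7 / 604340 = 0.00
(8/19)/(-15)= -8/285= -0.03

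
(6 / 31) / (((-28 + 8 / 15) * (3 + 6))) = -5 / 6386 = -0.00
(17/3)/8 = 17/24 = 0.71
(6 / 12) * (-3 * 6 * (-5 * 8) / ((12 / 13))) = 390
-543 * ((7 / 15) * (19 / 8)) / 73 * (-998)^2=-5994201073 / 730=-8211234.35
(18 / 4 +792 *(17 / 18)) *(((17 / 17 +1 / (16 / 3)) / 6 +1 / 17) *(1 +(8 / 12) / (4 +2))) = 3152975 / 14688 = 214.66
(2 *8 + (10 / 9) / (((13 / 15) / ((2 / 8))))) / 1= 1273 / 78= 16.32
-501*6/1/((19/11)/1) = -33066/19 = -1740.32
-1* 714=-714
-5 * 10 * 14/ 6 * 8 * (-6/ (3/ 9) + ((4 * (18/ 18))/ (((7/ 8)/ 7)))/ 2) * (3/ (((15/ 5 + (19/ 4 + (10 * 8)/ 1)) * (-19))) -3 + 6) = 37324000/ 6669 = 5596.64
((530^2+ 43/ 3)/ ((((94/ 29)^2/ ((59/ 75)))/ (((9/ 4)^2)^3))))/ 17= 2469196817283933/ 15381708800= 160528.12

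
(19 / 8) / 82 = 19 / 656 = 0.03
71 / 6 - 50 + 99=365 / 6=60.83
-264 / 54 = -44 / 9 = -4.89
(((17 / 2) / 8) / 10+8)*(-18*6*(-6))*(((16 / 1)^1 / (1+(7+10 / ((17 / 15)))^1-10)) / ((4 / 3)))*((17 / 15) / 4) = 30361473 / 11600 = 2617.37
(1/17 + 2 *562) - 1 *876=248.06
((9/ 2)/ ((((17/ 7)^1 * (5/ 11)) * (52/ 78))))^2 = 4322241/ 115600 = 37.39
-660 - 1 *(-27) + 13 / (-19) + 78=-555.68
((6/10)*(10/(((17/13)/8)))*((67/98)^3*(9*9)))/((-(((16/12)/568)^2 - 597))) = 344844439775784/216685917258643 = 1.59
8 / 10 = 4 / 5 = 0.80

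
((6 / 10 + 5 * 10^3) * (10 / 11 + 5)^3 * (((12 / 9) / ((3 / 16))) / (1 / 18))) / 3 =15980099200 / 363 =44022311.85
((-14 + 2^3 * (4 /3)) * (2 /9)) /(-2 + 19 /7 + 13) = -35 /648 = -0.05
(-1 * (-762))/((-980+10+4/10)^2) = 3175/3917184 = 0.00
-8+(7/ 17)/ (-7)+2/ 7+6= -211/ 119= -1.77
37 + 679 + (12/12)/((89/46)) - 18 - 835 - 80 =-19267/89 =-216.48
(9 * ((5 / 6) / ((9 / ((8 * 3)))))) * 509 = 10180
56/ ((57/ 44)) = 2464/ 57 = 43.23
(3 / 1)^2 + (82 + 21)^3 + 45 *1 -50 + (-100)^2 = 1102731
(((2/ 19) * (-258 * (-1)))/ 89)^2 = 266256/ 2859481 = 0.09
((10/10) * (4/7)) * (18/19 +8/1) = 680/133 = 5.11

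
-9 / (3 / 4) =-12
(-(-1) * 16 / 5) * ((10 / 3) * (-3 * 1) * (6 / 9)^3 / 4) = -64 / 27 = -2.37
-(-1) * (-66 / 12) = -11 / 2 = -5.50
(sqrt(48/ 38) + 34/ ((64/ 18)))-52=-679/ 16 + 2*sqrt(114)/ 19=-41.31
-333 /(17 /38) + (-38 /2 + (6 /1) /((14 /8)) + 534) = -26885 /119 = -225.92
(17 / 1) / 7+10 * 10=102.43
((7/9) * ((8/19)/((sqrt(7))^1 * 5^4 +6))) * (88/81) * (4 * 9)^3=-1892352/51952441 +197120000 * sqrt(7)/51952441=10.00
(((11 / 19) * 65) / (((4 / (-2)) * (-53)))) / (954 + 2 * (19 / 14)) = 5005 / 13487758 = 0.00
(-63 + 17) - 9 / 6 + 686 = 1277 / 2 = 638.50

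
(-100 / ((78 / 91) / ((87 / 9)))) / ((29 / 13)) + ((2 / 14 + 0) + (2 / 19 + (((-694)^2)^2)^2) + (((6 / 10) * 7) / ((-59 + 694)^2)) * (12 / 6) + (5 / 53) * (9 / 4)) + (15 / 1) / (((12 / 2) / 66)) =27531078826745733860696523588205213 / 511619944500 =53811582450429146357675.91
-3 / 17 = -0.18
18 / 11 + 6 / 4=69 / 22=3.14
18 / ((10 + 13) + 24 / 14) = 126 / 173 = 0.73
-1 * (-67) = 67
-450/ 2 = -225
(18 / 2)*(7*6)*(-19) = -7182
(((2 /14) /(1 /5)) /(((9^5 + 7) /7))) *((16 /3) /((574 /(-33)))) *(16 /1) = -440 /1059317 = -0.00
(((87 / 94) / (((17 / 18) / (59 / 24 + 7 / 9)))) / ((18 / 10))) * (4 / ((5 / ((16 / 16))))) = 6757 / 4794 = 1.41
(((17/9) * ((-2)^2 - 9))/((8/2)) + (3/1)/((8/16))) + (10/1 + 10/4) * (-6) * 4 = -10669/36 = -296.36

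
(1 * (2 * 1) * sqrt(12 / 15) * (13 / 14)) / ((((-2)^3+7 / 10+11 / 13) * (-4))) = 169 * sqrt(5) / 5873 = 0.06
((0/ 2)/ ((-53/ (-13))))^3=0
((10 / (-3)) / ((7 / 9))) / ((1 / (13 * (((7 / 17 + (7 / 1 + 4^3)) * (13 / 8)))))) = -6465.32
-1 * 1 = -1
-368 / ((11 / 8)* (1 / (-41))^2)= -4948864 / 11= -449896.73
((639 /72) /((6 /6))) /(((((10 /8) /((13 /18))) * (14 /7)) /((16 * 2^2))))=7384 /45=164.09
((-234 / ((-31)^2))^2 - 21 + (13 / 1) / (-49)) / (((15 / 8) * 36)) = -1919251676 / 6109091415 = -0.31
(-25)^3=-15625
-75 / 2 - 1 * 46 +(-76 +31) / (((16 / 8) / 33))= -826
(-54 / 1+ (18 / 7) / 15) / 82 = -0.66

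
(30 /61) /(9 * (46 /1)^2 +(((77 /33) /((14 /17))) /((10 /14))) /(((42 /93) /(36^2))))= 25 /1546716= 0.00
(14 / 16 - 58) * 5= -2285 / 8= -285.62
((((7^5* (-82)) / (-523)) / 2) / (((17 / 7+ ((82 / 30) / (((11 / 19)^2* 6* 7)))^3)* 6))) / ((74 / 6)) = 152623644702762964500 / 20880411458323450751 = 7.31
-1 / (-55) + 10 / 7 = 557 / 385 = 1.45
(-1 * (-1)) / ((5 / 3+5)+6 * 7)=3 / 146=0.02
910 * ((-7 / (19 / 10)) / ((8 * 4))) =-15925 / 152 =-104.77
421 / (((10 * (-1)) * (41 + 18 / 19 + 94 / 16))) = -31996 / 36345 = -0.88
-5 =-5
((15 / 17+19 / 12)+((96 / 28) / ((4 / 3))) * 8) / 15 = 32897 / 21420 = 1.54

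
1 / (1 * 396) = 1 / 396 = 0.00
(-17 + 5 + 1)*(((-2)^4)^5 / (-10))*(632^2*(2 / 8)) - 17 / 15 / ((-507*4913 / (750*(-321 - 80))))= 84380592409311334 / 732615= 115177265561.46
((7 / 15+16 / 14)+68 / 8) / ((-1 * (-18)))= 2123 / 3780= 0.56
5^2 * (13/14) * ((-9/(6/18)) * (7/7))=-8775/14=-626.79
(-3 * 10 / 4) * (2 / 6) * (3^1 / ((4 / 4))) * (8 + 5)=-97.50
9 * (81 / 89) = 729 / 89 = 8.19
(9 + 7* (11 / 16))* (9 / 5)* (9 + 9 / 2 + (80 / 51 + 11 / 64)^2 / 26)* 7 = 26402047399 / 11141120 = 2369.78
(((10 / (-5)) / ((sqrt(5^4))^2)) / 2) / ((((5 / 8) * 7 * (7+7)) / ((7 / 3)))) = -0.00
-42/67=-0.63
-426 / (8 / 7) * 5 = -7455 / 4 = -1863.75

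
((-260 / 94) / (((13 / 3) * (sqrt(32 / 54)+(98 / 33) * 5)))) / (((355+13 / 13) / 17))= -6185025 / 3004916612+92565 * sqrt(3) / 1502458306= -0.00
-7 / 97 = -0.07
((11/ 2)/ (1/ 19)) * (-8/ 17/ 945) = -836/ 16065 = -0.05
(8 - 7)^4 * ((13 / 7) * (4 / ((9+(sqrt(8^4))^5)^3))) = 0.00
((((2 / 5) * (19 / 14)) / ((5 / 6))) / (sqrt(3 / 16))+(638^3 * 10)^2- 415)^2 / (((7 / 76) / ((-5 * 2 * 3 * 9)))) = -5716518247550736226998508773103496343663581448 / 42875- 240401384056075220113536 * sqrt(3) / 7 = -133329871662990932467612400000000000000000.00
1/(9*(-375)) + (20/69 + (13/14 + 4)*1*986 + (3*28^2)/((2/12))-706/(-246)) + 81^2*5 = 1153568262524/22278375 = 51779.73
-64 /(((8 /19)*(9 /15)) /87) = -22040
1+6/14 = 10/7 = 1.43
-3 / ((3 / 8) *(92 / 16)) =-32 / 23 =-1.39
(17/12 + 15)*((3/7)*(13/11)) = 2561/308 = 8.31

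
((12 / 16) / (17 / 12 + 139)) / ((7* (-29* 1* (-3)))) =3 / 342055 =0.00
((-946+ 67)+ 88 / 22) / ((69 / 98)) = -85750 / 69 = -1242.75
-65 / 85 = -0.76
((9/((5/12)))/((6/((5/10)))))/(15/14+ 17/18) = 567/635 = 0.89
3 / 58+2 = 119 / 58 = 2.05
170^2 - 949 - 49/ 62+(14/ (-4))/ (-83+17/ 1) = 114372475/ 4092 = 27950.26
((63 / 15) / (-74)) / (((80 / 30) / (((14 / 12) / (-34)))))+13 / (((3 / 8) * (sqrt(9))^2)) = 20937089 / 5434560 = 3.85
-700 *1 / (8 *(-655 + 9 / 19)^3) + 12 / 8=5769836213893 / 3846556675712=1.50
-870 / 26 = -435 / 13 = -33.46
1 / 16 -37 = -591 / 16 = -36.94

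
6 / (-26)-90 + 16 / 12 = -3467 / 39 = -88.90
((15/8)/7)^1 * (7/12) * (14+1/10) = 141/64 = 2.20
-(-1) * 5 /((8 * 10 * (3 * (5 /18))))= 3 /40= 0.08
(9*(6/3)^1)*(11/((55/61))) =1098/5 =219.60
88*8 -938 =-234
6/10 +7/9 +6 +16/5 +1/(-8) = 3763/360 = 10.45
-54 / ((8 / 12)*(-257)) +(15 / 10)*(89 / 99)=28219 / 16962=1.66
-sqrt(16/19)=-4* sqrt(19)/19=-0.92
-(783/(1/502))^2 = -154500880356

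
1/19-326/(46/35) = -108372/437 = -247.99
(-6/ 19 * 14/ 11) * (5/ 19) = -420/ 3971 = -0.11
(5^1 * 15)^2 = 5625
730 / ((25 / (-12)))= -1752 / 5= -350.40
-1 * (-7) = 7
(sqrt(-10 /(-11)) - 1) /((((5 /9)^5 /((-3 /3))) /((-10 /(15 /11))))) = -433026 /3125 + 39366 *sqrt(110) /3125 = -6.45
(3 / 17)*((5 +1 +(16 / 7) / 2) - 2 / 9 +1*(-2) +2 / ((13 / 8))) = 1.09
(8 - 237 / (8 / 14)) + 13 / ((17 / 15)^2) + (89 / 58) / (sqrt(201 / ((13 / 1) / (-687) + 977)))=-458503 / 1156 + 89 * sqrt(10298006798) / 2669682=-393.25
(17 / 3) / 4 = 1.42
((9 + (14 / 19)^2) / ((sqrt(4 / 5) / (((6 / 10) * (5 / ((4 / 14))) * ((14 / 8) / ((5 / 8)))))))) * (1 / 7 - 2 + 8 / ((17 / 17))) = 1926.88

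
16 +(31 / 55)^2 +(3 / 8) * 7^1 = 458413 / 24200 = 18.94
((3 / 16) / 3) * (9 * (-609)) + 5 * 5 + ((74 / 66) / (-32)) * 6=-317.77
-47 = -47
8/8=1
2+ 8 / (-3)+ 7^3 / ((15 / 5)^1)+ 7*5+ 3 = 455 / 3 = 151.67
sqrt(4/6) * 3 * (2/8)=sqrt(6)/4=0.61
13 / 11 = 1.18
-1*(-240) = 240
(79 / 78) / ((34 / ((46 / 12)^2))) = 41791 / 95472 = 0.44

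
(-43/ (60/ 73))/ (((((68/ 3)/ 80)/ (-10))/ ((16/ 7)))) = 502240/ 119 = 4220.50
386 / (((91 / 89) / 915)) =31433910 / 91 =345427.58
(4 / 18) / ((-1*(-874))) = 1 / 3933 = 0.00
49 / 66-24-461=-31961 / 66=-484.26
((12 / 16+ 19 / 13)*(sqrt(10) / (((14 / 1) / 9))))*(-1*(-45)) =46575*sqrt(10) / 728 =202.31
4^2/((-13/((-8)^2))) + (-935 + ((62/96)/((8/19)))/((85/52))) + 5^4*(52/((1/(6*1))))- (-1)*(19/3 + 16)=6860176007/35360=194009.50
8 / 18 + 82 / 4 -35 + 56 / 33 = -2447 / 198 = -12.36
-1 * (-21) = 21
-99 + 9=-90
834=834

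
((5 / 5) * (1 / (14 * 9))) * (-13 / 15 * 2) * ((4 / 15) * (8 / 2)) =-0.01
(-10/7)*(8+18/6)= -110/7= -15.71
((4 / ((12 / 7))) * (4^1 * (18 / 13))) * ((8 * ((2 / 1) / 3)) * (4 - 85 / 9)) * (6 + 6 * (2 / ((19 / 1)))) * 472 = -290117632 / 247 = -1174565.31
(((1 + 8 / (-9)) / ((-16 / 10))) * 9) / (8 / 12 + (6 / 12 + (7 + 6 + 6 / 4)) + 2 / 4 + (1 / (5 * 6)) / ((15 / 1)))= -1125 / 29104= -0.04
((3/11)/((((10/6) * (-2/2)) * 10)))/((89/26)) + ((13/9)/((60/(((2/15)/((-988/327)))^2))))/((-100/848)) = -8029062947/1550625862500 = -0.01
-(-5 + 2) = 3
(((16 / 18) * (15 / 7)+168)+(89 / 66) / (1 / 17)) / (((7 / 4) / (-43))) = -7661482 / 1617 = -4738.08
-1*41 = -41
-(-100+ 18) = 82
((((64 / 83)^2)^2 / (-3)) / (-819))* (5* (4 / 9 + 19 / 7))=16693329920 / 7346120965911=0.00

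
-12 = -12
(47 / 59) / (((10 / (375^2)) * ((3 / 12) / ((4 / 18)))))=587500 / 59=9957.63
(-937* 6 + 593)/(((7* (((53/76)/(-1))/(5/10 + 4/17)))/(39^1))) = 186324450/6307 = 29542.48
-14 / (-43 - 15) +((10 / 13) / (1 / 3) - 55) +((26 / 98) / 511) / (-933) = -461948071439 / 8807242899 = -52.45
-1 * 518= -518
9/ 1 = 9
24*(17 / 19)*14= 5712 / 19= 300.63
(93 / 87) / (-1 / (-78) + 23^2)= 2418 / 1196627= 0.00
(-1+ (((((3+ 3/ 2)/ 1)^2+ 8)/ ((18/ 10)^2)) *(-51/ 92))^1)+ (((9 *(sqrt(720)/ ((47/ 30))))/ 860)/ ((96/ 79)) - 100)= -1051561/ 9936+ 2133 *sqrt(5)/ 32336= -105.69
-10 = -10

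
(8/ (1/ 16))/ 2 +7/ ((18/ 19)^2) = 23263/ 324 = 71.80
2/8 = 1/4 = 0.25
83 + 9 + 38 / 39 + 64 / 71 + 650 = 743.88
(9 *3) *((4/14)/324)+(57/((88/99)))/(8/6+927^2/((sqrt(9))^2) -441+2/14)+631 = 211586502685/335306328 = 631.02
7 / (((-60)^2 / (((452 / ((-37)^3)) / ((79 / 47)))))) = -37177 / 3601428300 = -0.00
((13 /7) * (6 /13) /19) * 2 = 12 /133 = 0.09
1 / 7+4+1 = 36 / 7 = 5.14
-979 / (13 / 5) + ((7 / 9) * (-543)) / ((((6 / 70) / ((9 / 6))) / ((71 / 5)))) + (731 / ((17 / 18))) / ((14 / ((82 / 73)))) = -4195623275 / 39858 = -105264.27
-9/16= -0.56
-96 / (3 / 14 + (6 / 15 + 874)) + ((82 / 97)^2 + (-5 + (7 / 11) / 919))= -25589944615418 / 5823261215563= -4.39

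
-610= -610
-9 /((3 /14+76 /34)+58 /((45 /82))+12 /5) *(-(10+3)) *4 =5012280 /1183867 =4.23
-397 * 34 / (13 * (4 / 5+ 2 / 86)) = -2902070 / 2301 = -1261.22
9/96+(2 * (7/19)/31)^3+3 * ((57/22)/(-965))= 5948962358041/69409011789920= 0.09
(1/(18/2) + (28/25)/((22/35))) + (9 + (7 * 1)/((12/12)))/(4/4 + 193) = 94849/48015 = 1.98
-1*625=-625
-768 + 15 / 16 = -12273 / 16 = -767.06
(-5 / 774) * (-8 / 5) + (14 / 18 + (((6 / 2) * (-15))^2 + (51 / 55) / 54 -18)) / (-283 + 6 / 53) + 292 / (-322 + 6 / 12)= -3281291882929 / 410396042430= -8.00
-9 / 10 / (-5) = 9 / 50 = 0.18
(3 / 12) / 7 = 1 / 28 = 0.04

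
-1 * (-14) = 14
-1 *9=-9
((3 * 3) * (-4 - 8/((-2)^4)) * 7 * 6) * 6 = -10206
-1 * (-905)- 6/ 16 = 7237/ 8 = 904.62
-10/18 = -5/9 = -0.56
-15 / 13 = -1.15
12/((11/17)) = 204/11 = 18.55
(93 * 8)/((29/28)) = 718.34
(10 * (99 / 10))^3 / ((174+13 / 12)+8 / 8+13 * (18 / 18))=11643588 / 2269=5131.59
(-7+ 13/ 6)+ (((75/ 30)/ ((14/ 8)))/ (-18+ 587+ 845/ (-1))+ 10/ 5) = -457/ 161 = -2.84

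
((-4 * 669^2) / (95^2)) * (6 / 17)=-10741464 / 153425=-70.01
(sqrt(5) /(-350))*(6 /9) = -sqrt(5) /525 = -0.00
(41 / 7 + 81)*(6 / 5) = 3648 / 35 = 104.23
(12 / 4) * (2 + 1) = 9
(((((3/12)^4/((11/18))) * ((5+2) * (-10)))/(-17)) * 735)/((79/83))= 19216575/945472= 20.32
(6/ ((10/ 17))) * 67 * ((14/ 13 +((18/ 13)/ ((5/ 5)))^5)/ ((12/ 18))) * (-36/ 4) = -105609892149/ 1856465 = -56887.63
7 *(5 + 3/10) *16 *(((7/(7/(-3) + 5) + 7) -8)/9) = 4823/45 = 107.18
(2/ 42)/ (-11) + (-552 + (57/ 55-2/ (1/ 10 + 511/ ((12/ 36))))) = -550.97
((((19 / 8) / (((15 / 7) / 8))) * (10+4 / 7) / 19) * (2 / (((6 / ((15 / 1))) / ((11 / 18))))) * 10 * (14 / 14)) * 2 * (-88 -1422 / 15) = -1487992 / 27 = -55110.81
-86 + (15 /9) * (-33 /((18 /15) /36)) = -1736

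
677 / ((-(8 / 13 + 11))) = -8801 / 151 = -58.28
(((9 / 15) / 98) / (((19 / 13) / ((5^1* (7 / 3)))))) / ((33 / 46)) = 299 / 4389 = 0.07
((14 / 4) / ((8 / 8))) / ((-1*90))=-7 / 180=-0.04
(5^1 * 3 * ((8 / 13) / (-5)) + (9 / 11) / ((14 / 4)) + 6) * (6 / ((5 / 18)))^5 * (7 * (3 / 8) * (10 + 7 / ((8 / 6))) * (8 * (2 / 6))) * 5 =984126559279104 / 89375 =11011206257.67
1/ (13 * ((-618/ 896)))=-448/ 4017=-0.11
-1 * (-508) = 508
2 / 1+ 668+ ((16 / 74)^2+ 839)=2065885 / 1369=1509.05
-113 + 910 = 797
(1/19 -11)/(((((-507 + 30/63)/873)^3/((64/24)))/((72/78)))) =3154790877202944/22867099352207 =137.96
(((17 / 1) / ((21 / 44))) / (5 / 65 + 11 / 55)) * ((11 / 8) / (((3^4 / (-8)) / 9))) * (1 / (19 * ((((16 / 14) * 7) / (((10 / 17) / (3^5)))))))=-39325 / 15707034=-0.00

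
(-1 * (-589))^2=346921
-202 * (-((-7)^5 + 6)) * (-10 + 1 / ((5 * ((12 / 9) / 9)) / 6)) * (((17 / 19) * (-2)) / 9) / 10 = -28847317 / 225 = -128210.30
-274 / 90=-137 / 45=-3.04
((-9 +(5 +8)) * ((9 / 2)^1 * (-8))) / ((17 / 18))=-2592 / 17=-152.47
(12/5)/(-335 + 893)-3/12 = -457/1860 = -0.25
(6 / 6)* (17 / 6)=17 / 6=2.83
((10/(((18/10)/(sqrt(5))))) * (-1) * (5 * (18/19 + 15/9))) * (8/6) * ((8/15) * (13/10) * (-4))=1239680 * sqrt(5)/4617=600.39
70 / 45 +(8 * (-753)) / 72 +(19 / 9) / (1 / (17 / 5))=-1124 / 15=-74.93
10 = 10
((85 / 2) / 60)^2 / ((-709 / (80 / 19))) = -1445 / 484956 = -0.00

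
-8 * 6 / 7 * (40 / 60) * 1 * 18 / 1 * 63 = -5184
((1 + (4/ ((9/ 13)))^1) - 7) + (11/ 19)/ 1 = 0.36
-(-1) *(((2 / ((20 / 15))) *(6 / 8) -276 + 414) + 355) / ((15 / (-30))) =-988.25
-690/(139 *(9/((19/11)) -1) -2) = -1.18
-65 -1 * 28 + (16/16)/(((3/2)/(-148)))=-575/3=-191.67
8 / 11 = 0.73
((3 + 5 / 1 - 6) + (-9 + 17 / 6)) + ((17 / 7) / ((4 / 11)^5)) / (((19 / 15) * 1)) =121501615 / 408576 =297.38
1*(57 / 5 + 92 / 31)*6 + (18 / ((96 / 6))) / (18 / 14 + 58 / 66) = 86.73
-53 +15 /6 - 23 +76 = 5 /2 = 2.50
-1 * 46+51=5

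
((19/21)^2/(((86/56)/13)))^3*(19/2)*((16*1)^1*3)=1005484139818496/6626828943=151729.30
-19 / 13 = -1.46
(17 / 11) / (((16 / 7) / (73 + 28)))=12019 / 176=68.29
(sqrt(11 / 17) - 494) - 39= -533 +sqrt(187) / 17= -532.20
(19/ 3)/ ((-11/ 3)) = -19/ 11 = -1.73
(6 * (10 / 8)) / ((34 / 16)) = 60 / 17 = 3.53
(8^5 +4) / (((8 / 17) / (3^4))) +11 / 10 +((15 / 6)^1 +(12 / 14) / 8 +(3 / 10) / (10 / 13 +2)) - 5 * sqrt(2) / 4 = 5640882.55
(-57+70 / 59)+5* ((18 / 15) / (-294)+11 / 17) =-2585067 / 49147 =-52.60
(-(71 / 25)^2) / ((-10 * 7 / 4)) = 10082 / 21875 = 0.46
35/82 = 0.43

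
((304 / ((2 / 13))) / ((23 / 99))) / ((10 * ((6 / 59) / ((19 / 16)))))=9137271 / 920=9931.82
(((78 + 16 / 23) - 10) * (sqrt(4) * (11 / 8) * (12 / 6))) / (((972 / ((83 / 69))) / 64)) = 29.93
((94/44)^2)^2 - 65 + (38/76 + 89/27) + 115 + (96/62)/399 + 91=4319253826529/26077612176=165.63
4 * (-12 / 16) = -3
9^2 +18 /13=1071 /13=82.38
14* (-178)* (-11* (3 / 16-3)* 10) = -1541925 / 2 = -770962.50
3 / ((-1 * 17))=-3 / 17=-0.18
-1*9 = -9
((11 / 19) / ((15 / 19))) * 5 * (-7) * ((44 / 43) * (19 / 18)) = -32186 / 1161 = -27.72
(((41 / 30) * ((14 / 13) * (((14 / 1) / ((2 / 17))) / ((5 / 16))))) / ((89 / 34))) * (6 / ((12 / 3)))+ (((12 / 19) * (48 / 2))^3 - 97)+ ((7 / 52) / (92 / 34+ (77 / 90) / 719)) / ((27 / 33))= 4380245549456859047 / 1181637700112350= 3706.93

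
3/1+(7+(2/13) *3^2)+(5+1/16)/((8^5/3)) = 77597783/6815744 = 11.39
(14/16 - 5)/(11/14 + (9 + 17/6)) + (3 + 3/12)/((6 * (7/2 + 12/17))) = -13859/69960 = -0.20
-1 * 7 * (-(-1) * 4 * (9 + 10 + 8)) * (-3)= 2268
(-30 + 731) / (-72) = -701 / 72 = -9.74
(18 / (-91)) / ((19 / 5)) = -90 / 1729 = -0.05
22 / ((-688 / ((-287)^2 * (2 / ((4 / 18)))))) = -8154531 / 344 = -23705.03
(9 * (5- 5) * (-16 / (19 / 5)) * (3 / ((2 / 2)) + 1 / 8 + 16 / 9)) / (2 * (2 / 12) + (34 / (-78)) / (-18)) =0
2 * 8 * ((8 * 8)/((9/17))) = 17408/9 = 1934.22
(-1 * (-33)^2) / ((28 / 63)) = -9801 / 4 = -2450.25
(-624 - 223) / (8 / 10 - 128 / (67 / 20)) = 283745 / 12532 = 22.64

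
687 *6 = 4122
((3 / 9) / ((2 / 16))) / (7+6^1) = 8 / 39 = 0.21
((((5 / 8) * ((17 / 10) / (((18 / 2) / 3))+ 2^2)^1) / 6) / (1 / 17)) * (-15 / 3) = -11645 / 288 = -40.43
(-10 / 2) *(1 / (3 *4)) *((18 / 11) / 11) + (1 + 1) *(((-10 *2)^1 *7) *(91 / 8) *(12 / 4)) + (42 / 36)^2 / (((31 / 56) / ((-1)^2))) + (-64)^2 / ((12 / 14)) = -322326647 / 67518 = -4773.94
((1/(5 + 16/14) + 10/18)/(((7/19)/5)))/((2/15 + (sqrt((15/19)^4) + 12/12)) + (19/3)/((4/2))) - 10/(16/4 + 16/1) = 142533143/96294114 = 1.48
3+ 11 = 14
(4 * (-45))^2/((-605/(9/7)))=-58320/847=-68.85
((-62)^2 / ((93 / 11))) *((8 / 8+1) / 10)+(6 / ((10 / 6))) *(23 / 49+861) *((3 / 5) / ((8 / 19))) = 16575247 / 3675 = 4510.27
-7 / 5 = -1.40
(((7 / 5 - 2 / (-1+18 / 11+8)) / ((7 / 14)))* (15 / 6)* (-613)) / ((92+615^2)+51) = -68043 / 7188992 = -0.01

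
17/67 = 0.25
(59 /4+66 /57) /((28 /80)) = 6045 /133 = 45.45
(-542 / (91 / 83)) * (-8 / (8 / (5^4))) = 28116250 / 91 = 308969.78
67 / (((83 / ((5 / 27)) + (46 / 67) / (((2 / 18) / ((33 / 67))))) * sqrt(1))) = 1503815 / 10128159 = 0.15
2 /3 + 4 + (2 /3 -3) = 7 /3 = 2.33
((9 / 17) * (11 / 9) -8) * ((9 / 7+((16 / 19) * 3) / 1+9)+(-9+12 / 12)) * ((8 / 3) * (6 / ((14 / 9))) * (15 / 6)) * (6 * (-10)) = 864000000 / 15827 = 54590.26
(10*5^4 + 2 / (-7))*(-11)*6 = -2887368 / 7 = -412481.14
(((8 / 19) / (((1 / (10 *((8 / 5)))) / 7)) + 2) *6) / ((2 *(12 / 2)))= 467 / 19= 24.58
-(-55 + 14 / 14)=54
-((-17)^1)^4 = -83521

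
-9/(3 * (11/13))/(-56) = 39/616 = 0.06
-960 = -960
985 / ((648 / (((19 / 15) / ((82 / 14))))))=0.33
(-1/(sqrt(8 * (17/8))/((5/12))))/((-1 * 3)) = 5 * sqrt(17)/612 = 0.03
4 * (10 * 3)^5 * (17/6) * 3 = 826200000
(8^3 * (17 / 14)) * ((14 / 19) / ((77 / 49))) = 60928 / 209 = 291.52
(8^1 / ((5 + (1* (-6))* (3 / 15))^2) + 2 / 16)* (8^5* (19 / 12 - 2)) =-10040320 / 1083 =-9270.84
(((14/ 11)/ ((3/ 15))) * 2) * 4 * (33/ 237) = 560/ 79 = 7.09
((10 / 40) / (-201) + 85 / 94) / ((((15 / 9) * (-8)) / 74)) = -1262551 / 251920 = -5.01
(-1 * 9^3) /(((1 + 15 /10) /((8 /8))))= -1458 /5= -291.60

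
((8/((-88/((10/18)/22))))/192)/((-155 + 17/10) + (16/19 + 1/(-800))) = 2375/30283508772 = 0.00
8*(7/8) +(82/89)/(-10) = 3074/445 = 6.91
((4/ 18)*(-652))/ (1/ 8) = -10432/ 9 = -1159.11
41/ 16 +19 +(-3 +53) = 1145/ 16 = 71.56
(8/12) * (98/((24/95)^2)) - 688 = 335.67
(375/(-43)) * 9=-3375/43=-78.49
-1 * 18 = -18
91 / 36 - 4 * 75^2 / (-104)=218.87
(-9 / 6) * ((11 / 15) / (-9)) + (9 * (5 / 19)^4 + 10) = 119228681 / 11728890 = 10.17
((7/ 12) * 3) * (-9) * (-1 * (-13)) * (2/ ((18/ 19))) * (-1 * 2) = 1729/ 2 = 864.50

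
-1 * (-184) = 184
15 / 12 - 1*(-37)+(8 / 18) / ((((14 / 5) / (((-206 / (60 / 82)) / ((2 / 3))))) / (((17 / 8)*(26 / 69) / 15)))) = 4521541 / 130410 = 34.67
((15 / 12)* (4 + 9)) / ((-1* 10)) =-13 / 8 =-1.62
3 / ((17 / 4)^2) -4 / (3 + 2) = -916 / 1445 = -0.63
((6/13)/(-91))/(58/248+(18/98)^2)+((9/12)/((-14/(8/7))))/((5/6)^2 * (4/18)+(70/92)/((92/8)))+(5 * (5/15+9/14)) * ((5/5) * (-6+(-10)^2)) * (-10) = -171602103798687064/37399182225405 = -4588.39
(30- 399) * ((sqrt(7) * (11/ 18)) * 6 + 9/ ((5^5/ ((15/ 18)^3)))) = -1353 * sqrt(7)- 123/ 200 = -3580.32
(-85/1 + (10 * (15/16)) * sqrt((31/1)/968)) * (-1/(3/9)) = 255-225 * sqrt(62)/352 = 249.97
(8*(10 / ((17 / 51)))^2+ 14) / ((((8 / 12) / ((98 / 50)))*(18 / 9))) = 10604.58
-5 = -5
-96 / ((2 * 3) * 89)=-0.18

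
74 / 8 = 37 / 4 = 9.25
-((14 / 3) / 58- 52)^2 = -20403289 / 7569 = -2695.64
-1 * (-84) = 84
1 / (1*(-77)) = -1 / 77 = -0.01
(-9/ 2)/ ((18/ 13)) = -13/ 4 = -3.25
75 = 75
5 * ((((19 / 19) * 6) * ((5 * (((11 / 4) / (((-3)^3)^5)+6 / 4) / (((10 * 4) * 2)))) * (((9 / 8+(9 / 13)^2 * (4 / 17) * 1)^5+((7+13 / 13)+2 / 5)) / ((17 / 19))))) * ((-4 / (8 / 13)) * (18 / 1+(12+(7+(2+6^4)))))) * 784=-4310649578173472161303106710693021895 / 17829890743679656074348724224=-241765338.90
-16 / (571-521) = -8 / 25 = -0.32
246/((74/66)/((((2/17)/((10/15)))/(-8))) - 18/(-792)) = -8856/1829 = -4.84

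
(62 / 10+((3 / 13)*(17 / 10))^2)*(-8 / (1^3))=-50.83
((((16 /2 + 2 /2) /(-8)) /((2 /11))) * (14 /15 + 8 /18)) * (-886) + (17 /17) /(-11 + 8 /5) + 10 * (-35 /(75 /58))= 7282.38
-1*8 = -8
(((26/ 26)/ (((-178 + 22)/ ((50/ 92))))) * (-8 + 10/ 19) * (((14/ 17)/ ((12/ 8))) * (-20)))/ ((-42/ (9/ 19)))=17750/ 5504889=0.00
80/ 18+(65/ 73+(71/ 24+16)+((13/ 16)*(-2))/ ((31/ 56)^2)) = 95920709/ 5051016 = 18.99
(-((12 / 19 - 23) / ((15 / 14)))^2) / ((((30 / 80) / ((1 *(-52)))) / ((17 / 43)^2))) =170249206400 / 18022203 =9446.64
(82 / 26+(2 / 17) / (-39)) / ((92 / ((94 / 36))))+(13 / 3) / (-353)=29900911 / 387568584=0.08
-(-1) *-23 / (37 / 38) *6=-5244 / 37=-141.73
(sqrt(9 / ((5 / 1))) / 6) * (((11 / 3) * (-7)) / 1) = -77 * sqrt(5) / 30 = -5.74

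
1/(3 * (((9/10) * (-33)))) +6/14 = 2603/6237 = 0.42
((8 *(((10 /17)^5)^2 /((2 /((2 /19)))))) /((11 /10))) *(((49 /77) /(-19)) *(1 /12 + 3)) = -51800000000000 /264181888696538307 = -0.00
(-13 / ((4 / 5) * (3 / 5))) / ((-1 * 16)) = 325 / 192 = 1.69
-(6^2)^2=-1296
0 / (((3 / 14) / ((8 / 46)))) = 0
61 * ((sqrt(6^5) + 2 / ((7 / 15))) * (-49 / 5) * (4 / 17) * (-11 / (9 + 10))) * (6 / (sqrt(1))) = 676368 / 323 + 28407456 * sqrt(6) / 1615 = 45179.95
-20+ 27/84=-19.68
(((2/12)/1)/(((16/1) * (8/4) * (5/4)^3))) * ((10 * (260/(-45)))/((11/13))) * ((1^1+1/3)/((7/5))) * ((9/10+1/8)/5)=-27716/779625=-0.04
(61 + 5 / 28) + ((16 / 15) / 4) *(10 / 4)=5195 / 84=61.85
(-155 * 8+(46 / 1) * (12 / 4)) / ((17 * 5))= -1102 / 85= -12.96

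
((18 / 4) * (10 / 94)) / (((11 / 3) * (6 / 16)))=180 / 517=0.35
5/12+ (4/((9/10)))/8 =0.97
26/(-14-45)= -26/59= -0.44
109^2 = 11881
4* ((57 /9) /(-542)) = -38 /813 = -0.05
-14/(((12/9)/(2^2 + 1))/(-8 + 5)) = 315/2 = 157.50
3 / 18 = 1 / 6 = 0.17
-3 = -3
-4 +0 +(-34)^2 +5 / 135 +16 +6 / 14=1168.47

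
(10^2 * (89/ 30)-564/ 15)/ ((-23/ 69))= -3886/ 5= -777.20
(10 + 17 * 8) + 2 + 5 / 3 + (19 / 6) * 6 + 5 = 521 / 3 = 173.67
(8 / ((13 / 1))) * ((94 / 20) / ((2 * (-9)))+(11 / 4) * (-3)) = -3064 / 585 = -5.24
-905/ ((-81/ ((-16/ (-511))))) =14480/ 41391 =0.35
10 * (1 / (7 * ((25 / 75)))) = 30 / 7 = 4.29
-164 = -164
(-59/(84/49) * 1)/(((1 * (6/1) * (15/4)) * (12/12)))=-413/270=-1.53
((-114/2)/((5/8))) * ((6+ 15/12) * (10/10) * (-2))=6612/5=1322.40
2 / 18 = 1 / 9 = 0.11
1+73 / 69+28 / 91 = 2122 / 897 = 2.37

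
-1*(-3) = 3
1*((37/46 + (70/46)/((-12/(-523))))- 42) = 25.13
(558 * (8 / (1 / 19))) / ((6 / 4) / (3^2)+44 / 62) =15775776 / 163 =96783.90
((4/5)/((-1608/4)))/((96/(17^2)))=-289/48240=-0.01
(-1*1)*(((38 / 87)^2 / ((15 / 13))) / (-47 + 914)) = -18772 / 98434845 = -0.00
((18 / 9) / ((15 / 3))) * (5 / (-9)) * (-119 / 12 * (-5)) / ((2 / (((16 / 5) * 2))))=-952 / 27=-35.26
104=104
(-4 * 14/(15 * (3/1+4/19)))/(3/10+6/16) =-8512/4941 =-1.72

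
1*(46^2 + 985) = 3101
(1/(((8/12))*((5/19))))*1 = 57/10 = 5.70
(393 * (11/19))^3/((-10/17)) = -1373423986539/68590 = -20023676.72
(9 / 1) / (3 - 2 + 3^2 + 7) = 9 / 17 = 0.53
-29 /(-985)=29 /985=0.03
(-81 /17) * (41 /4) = -3321 /68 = -48.84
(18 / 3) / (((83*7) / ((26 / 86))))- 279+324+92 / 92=1149296 / 24983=46.00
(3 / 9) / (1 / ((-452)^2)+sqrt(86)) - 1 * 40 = -430758084177304 / 10768952099325+41740124416 * sqrt(86) / 10768952099325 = -39.96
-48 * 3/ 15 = -48/ 5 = -9.60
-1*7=-7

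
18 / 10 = 9 / 5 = 1.80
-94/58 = -47/29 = -1.62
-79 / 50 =-1.58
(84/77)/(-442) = -6/2431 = -0.00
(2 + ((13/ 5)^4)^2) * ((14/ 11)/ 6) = 173199509/ 390625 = 443.39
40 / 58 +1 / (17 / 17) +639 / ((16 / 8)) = 18629 / 58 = 321.19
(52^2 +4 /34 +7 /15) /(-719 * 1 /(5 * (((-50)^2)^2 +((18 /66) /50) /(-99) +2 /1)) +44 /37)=2894671032206416147 /1272744532207830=2274.35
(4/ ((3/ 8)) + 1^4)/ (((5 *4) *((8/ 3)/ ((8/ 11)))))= 7/ 44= 0.16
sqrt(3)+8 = 9.73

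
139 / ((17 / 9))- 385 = -5294 / 17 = -311.41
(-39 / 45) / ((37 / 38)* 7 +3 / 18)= -247 / 1990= -0.12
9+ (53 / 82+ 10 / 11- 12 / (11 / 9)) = 665 / 902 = 0.74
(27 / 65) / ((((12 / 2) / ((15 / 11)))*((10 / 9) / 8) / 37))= 17982 / 715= 25.15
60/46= 30/23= 1.30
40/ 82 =20/ 41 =0.49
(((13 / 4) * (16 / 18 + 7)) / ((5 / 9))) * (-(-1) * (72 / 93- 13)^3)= -50248063697 / 595820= -84334.30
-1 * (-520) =520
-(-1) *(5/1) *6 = 30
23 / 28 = 0.82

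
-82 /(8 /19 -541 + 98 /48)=37392 /245573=0.15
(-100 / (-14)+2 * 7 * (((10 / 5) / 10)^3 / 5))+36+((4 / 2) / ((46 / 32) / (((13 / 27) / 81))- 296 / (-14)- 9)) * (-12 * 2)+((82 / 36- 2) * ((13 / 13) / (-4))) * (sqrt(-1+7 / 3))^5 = 69527775376 / 1617818125- 20 * sqrt(3) / 243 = 42.83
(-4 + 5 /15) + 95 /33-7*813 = -187829 /33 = -5691.79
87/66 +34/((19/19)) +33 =1503/22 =68.32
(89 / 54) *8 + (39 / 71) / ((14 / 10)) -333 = -4286330 / 13419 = -319.42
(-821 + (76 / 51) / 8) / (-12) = 83723 / 1224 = 68.40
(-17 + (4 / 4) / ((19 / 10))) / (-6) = 313 / 114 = 2.75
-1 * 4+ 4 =0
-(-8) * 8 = 64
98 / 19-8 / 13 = 1122 / 247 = 4.54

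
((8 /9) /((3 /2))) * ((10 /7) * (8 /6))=640 /567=1.13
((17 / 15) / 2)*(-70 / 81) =-0.49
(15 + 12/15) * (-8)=-632/5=-126.40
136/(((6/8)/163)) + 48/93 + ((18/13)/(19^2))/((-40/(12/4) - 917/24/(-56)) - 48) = 150226250445392/5082448605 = 29557.85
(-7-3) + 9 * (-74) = -676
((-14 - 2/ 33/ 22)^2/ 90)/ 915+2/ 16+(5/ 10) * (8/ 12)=19997172331/ 43404708600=0.46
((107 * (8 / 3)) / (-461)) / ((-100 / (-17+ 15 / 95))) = -13696 / 131385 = -0.10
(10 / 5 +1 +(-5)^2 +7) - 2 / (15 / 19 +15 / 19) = 506 / 15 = 33.73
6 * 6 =36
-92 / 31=-2.97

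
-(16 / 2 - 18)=10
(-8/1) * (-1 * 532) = 4256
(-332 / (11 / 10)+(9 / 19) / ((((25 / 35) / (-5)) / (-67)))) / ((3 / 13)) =-216437 / 627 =-345.19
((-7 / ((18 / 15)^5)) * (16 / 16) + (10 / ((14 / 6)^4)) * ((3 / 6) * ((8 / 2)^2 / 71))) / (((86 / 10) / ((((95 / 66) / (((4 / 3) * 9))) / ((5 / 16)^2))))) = -69894628255 / 176343896421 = -0.40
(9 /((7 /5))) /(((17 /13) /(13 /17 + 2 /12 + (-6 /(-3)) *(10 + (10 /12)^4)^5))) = 73040552534832629399575 /58701654954344448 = 1244267.35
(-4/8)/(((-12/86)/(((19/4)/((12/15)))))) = 4085/192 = 21.28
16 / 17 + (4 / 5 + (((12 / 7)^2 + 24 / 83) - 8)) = -1047764 / 345695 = -3.03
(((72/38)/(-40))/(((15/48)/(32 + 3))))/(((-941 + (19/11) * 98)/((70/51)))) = 25872/2741947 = 0.01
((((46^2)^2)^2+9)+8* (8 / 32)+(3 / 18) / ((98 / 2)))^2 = 34739212379120250416821673071561 / 86436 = 401906756202511111305725300.00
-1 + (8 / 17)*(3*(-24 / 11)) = -763 / 187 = -4.08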